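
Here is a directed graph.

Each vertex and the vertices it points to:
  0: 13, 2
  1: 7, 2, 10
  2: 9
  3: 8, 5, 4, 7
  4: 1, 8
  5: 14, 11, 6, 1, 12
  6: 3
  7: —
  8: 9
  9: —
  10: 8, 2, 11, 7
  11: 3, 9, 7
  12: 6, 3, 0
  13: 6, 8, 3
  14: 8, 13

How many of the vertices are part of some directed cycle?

A vertex is on a directed cycle iff it belongs to a strongly connected component of size ≥ 2 (or has a self-loop).
The vertices on cycles are {0, 1, 3, 4, 5, 6, 10, 11, 12, 13, 14} — 11 in total.

11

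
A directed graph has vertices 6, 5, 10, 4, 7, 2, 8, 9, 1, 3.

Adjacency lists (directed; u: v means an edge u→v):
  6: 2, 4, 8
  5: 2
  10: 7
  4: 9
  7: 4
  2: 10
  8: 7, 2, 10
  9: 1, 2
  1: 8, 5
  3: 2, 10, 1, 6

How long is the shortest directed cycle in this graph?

5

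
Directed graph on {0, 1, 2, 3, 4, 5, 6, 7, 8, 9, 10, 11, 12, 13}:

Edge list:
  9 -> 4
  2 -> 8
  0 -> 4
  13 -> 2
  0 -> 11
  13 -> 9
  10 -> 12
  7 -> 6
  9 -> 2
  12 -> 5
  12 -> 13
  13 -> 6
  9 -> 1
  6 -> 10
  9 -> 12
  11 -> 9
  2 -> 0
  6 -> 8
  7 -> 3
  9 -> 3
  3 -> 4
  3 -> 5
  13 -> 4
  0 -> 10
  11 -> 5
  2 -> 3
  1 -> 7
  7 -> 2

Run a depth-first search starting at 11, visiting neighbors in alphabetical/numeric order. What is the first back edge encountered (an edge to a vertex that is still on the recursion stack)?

13->2

DFS from 11 (visiting neighbors in alphabetical/numeric order); mark gray on enter, black on exit:
11 gray
  5 gray
  5 black
  9 gray
    1 gray
      7 gray
        2 gray
          0 gray
            4 gray
            4 black
            10 gray
              12 gray
                12→5: 5 black — skip
                13 gray
                  13→2: 2 is gray → back edge
First back edge: 13 → 2.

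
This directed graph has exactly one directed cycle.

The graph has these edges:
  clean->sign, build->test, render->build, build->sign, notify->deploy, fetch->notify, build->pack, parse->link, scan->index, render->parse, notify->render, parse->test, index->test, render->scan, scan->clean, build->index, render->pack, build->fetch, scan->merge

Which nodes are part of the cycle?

DFS with gray/black marking from render:
render gray
  parse gray
    test gray
    test black
    link gray
    link black
  parse black
  pack gray
  pack black
  build gray
    fetch gray
      notify gray
        notify→render: render is gray → back edge
Back edge closes the cycle render → build → fetch → notify → render; its vertices are {build, fetch, notify, render}.

build, fetch, notify, render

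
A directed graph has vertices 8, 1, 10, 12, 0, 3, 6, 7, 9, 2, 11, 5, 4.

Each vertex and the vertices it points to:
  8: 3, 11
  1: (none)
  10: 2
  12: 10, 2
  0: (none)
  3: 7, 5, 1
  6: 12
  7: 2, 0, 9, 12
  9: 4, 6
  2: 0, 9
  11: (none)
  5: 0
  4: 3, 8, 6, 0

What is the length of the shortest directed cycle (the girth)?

4

For each vertex v, BFS finds the shortest path from v back to v.
The shortest such closed walk is 4 → 3 → 7 → 9 → 4, length 4.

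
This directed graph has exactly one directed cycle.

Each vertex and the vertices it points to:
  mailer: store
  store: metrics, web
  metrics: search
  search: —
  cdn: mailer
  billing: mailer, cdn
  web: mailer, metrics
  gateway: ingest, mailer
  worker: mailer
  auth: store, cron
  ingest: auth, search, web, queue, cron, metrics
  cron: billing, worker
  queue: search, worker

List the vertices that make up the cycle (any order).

web, store, mailer

DFS with gray/black marking from store:
store gray
  metrics gray
    search gray
    search black
  metrics black
  web gray
    mailer gray
      mailer→store: store is gray → back edge
Back edge closes the cycle store → web → mailer → store; its vertices are {web, store, mailer}.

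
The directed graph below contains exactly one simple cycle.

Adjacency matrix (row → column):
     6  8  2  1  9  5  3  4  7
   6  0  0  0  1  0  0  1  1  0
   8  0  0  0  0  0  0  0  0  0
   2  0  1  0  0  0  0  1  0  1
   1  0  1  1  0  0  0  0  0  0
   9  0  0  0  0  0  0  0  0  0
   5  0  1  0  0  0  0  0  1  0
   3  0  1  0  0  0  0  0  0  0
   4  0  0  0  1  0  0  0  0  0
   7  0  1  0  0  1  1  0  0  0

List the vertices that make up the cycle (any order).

DFS with gray/black marking from 4:
4 gray
  1 gray
    2 gray
      3 gray
        8 gray
        8 black
      3 black
      7 gray
        5 gray
          5→8: 8 black — skip
          5→4: 4 is gray → back edge
Back edge closes the cycle 4 → 1 → 2 → 7 → 5 → 4; its vertices are {1, 2, 4, 5, 7}.

1, 2, 4, 5, 7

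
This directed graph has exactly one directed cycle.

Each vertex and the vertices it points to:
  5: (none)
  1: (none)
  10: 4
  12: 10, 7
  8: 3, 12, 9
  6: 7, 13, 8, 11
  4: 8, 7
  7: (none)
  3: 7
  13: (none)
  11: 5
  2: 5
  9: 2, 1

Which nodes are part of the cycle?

4, 8, 10, 12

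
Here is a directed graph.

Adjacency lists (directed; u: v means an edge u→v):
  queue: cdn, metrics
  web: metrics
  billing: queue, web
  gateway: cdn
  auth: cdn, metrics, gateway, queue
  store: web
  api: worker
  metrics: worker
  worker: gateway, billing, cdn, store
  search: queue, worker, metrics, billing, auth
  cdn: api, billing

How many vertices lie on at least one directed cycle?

9

A vertex is on a directed cycle iff it belongs to a strongly connected component of size ≥ 2 (or has a self-loop).
The vertices on cycles are {api, cdn, web, queue, store, worker, billing, gateway, metrics} — 9 in total.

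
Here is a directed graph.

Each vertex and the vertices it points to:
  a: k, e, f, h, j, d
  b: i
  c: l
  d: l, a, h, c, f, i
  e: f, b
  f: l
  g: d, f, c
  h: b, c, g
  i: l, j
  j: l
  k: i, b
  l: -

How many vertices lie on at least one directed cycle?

A vertex is on a directed cycle iff it belongs to a strongly connected component of size ≥ 2 (or has a self-loop).
The vertices on cycles are {a, d, g, h} — 4 in total.

4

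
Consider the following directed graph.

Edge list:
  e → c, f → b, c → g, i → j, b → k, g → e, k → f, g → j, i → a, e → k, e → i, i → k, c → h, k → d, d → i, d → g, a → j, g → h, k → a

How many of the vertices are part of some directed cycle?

8

A vertex is on a directed cycle iff it belongs to a strongly connected component of size ≥ 2 (or has a self-loop).
The vertices on cycles are {b, c, d, e, f, g, i, k} — 8 in total.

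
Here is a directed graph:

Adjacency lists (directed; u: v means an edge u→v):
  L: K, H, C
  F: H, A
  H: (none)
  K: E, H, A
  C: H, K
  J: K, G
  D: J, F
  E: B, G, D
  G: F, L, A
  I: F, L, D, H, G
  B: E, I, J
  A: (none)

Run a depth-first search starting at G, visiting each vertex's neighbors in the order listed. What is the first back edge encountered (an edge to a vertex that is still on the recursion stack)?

B→E

DFS from G (visiting each vertex's neighbors in the order listed); mark gray on enter, black on exit:
G gray
  F gray
    H gray
    H black
    A gray
    A black
  F black
  L gray
    K gray
      E gray
        B gray
          B→E: E is gray → back edge
First back edge: B → E.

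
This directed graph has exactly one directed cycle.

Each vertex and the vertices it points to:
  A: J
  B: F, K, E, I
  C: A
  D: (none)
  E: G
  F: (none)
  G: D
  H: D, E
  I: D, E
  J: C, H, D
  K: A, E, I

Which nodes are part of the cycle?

DFS with gray/black marking from A:
A gray
  J gray
    C gray
      C→A: A is gray → back edge
Back edge closes the cycle A → J → C → A; its vertices are {A, C, J}.

A, C, J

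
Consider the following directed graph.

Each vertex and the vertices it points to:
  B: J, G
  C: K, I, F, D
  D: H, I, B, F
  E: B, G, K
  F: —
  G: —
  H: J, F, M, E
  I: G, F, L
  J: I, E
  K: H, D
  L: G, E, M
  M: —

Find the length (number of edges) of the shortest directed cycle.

3

For each vertex v, BFS finds the shortest path from v back to v.
The shortest such closed walk is K → H → E → K, length 3.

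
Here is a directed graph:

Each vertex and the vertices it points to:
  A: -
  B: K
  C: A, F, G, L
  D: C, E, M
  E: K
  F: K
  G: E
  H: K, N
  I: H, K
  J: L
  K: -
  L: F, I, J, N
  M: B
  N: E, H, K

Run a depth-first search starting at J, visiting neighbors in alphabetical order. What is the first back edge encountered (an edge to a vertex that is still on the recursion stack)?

N→H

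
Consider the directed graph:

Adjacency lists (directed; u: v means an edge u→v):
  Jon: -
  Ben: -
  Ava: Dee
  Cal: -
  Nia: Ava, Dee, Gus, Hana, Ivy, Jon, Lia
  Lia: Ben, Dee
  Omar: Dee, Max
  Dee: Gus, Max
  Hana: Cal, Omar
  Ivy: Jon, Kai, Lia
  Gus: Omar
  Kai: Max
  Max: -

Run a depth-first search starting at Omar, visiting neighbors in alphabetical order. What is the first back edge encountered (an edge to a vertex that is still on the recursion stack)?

DFS from Omar (visiting neighbors in alphabetical order); mark gray on enter, black on exit:
Omar gray
  Dee gray
    Gus gray
      Gus→Omar: Omar is gray → back edge
First back edge: Gus → Omar.

Gus→Omar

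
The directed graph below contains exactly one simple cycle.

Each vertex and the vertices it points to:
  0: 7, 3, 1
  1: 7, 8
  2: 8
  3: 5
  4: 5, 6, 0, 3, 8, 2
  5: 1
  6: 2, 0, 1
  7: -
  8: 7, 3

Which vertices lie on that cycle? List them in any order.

DFS with gray/black marking from 5:
5 gray
  1 gray
    7 gray
    7 black
    8 gray
      8→7: 7 black — skip
      3 gray
        3→5: 5 is gray → back edge
Back edge closes the cycle 5 → 1 → 8 → 3 → 5; its vertices are {1, 3, 5, 8}.

1, 3, 5, 8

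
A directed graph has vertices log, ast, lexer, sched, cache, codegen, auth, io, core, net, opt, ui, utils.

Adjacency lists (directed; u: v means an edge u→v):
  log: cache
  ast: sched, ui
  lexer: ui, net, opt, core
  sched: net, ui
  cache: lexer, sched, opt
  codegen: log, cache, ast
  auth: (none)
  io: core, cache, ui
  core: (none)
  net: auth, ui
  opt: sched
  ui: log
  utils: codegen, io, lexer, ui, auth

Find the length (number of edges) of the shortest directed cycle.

For each vertex v, BFS finds the shortest path from v back to v.
The shortest such closed walk is lexer → ui → log → cache → lexer, length 4.

4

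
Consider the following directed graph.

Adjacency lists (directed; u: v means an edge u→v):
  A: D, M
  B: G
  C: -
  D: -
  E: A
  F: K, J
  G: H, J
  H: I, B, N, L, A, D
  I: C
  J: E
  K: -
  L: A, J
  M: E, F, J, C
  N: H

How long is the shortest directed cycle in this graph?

For each vertex v, BFS finds the shortest path from v back to v.
The shortest such closed walk is N → H → N, length 2.

2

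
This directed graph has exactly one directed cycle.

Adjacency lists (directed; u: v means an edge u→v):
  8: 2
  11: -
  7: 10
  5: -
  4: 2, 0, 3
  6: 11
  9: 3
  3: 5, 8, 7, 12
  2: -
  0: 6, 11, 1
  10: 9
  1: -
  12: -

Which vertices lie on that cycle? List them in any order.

3, 7, 9, 10

DFS with gray/black marking from 3:
3 gray
  5 gray
  5 black
  8 gray
    2 gray
    2 black
  8 black
  7 gray
    10 gray
      9 gray
        9→3: 3 is gray → back edge
Back edge closes the cycle 3 → 7 → 10 → 9 → 3; its vertices are {3, 7, 9, 10}.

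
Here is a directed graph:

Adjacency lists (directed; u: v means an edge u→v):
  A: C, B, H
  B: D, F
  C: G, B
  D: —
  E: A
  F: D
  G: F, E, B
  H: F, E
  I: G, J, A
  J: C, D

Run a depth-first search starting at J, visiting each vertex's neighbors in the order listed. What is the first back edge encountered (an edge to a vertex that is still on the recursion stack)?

A→C

DFS from J (visiting each vertex's neighbors in the order listed); mark gray on enter, black on exit:
J gray
  C gray
    G gray
      F gray
        D gray
        D black
      F black
      E gray
        A gray
          A→C: C is gray → back edge
First back edge: A → C.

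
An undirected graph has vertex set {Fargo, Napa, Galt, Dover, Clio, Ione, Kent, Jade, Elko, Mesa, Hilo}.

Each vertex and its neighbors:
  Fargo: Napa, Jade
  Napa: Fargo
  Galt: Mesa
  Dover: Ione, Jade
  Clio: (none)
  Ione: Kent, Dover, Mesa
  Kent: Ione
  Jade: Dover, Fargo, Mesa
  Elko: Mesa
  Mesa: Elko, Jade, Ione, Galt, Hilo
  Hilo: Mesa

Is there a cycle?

DFS, tracking each vertex's parent; an edge to a visited non-parent vertex closes a cycle.
Start from Kent:
visit Kent (parent –)
  visit Ione (parent Kent)
    Ione–Kent: parent, skip
    visit Dover (parent Ione)
      Dover–Ione: parent, skip
      visit Jade (parent Dover)
        Jade–Dover: parent, skip
        visit Fargo (parent Jade)
          visit Napa (parent Fargo)
            Napa–Fargo: parent, skip
          Fargo–Jade: parent, skip
        visit Mesa (parent Jade)
          visit Elko (parent Mesa)
            Elko–Mesa: parent, skip
          Mesa–Jade: parent, skip
          Mesa–Ione: Ione visited and ≠ parent → cycle
Cycle: Ione – Dover – Jade – Mesa – Ione.

Yes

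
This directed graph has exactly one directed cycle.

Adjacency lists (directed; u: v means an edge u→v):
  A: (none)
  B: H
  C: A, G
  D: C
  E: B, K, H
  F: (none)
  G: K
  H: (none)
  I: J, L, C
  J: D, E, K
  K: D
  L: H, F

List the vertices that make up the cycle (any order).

C, D, G, K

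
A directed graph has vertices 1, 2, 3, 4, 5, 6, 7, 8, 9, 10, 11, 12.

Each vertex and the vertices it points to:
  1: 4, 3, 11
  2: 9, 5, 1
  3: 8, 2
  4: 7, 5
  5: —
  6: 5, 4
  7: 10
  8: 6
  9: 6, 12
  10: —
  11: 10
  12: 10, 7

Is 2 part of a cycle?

Yes

2 is on a cycle iff 2 can reach itself via ≥1 edge.
2 → 1 → 3 → 2 — yes.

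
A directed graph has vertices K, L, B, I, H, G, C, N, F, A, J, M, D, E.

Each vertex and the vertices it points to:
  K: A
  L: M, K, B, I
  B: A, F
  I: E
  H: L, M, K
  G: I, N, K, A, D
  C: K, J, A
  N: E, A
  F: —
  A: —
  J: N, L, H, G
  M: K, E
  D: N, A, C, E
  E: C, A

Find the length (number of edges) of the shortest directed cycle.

4

For each vertex v, BFS finds the shortest path from v back to v.
The shortest such closed walk is C → J → N → E → C, length 4.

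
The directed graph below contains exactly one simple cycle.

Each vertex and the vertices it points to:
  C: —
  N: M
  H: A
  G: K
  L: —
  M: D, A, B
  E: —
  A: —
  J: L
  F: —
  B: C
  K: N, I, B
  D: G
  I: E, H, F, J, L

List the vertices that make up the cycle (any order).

D, G, K, M, N

DFS with gray/black marking from G:
G gray
  K gray
    N gray
      M gray
        D gray
          D→G: G is gray → back edge
Back edge closes the cycle G → K → N → M → D → G; its vertices are {D, G, K, M, N}.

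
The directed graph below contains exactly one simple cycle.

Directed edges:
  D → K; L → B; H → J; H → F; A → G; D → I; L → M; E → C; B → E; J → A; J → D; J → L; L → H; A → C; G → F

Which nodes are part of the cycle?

H, J, L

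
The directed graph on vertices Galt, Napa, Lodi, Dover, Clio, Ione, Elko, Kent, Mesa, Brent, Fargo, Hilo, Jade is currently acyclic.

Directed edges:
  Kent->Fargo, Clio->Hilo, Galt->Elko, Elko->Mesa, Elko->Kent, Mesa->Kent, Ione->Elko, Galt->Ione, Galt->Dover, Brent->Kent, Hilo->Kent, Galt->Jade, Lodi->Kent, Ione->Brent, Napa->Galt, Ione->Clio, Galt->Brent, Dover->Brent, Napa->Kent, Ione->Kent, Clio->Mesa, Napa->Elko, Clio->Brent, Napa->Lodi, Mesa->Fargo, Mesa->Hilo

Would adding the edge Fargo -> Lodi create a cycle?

Adding Fargo→Lodi creates a cycle iff Lodi can already reach Fargo.
Path from Lodi: Lodi → Kent → Fargo.
So Lodi → … → Fargo → Lodi is a cycle.

Yes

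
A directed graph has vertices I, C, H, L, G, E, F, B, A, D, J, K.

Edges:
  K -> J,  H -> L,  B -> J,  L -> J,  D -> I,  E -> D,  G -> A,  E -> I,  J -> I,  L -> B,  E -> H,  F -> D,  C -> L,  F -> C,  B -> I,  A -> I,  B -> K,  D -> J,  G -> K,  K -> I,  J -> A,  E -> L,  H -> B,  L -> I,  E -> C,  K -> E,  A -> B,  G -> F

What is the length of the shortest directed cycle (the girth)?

3

For each vertex v, BFS finds the shortest path from v back to v.
The shortest such closed walk is A → B → J → A, length 3.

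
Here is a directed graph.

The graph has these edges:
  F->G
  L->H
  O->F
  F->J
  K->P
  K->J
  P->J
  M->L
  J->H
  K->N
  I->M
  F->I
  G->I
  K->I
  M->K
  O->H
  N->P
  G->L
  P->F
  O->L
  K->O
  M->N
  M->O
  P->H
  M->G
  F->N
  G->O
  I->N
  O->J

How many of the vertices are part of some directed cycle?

A vertex is on a directed cycle iff it belongs to a strongly connected component of size ≥ 2 (or has a self-loop).
The vertices on cycles are {F, G, I, K, M, N, O, P} — 8 in total.

8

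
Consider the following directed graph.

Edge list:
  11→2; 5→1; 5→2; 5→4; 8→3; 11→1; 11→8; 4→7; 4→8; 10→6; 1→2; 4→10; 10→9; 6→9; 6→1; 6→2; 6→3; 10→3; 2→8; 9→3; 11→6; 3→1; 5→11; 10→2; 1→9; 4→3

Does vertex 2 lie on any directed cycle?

Yes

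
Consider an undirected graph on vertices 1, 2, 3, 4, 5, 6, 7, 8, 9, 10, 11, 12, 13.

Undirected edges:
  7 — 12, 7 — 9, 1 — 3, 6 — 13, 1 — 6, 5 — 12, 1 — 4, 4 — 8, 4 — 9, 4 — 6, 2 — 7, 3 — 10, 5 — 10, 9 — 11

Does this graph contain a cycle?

DFS, tracking each vertex's parent; an edge to a visited non-parent vertex closes a cycle.
Start from 6:
visit 6 (parent –)
  visit 13 (parent 6)
    13–6: parent, skip
  visit 1 (parent 6)
    visit 3 (parent 1)
      visit 10 (parent 3)
        visit 5 (parent 10)
          visit 12 (parent 5)
            12–5: parent, skip
            visit 7 (parent 12)
              visit 2 (parent 7)
                2–7: parent, skip
              visit 9 (parent 7)
                9–7: parent, skip
                visit 4 (parent 9)
                  4–9: parent, skip
                  4–1: 1 visited and ≠ parent → cycle
Cycle: 1 – 3 – 10 – 5 – 12 – 7 – 9 – 4 – 1.

Yes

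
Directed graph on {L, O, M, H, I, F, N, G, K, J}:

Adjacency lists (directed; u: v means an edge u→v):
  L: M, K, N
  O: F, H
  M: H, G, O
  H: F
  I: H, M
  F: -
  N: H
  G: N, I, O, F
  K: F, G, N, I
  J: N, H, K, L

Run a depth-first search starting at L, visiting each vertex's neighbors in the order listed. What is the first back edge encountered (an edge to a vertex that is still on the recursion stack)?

DFS from L (visiting each vertex's neighbors in the order listed); mark gray on enter, black on exit:
L gray
  M gray
    H gray
      F gray
      F black
    H black
    G gray
      N gray
        N→H: H black — skip
      N black
      I gray
        I→H: H black — skip
        I→M: M is gray → back edge
First back edge: I → M.

I->M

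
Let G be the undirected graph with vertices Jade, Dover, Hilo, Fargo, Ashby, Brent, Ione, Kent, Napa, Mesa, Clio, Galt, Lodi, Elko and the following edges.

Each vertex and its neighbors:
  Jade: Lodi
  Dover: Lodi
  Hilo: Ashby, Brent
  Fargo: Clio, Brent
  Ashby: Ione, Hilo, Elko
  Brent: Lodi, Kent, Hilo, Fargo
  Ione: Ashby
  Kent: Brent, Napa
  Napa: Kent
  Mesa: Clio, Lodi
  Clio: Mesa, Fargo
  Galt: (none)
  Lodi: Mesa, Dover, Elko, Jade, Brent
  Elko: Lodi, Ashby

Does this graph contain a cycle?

Yes

DFS, tracking each vertex's parent; an edge to a visited non-parent vertex closes a cycle.
Start from Lodi:
visit Lodi (parent –)
  visit Mesa (parent Lodi)
    visit Clio (parent Mesa)
      Clio–Mesa: parent, skip
      visit Fargo (parent Clio)
        Fargo–Clio: parent, skip
        visit Brent (parent Fargo)
          Brent–Lodi: Lodi visited and ≠ parent → cycle
Cycle: Lodi – Mesa – Clio – Fargo – Brent – Lodi.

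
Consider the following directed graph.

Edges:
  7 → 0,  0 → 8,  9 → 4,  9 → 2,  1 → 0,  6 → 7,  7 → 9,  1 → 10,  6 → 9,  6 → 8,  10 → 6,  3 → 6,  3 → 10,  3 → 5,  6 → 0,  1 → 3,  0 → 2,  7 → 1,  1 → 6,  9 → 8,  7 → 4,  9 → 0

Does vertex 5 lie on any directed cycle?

No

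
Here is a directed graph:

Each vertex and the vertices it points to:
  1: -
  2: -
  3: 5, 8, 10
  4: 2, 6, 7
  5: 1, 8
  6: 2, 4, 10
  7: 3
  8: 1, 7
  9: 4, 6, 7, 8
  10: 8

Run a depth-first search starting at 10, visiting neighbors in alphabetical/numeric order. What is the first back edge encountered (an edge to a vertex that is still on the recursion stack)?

5→8

DFS from 10 (visiting neighbors in alphabetical/numeric order); mark gray on enter, black on exit:
10 gray
  8 gray
    1 gray
    1 black
    7 gray
      3 gray
        5 gray
          5→1: 1 black — skip
          5→8: 8 is gray → back edge
First back edge: 5 → 8.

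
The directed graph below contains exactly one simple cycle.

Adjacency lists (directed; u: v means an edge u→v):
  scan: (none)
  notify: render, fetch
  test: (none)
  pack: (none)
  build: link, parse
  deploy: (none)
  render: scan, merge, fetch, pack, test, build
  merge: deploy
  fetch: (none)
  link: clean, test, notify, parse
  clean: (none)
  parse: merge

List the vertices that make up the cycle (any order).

DFS with gray/black marking from render:
render gray
  scan gray
  scan black
  merge gray
    deploy gray
    deploy black
  merge black
  fetch gray
  fetch black
  pack gray
  pack black
  test gray
  test black
  build gray
    link gray
      clean gray
      clean black
      link→test: test black — skip
      notify gray
        notify→render: render is gray → back edge
Back edge closes the cycle render → build → link → notify → render; its vertices are {link, build, notify, render}.

link, build, notify, render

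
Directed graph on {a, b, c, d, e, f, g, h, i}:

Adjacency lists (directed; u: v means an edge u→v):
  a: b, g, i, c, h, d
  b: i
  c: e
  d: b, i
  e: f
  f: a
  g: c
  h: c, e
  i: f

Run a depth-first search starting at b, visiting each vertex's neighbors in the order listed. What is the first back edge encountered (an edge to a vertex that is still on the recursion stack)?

a→b

DFS from b (visiting each vertex's neighbors in the order listed); mark gray on enter, black on exit:
b gray
  i gray
    f gray
      a gray
        a→b: b is gray → back edge
First back edge: a → b.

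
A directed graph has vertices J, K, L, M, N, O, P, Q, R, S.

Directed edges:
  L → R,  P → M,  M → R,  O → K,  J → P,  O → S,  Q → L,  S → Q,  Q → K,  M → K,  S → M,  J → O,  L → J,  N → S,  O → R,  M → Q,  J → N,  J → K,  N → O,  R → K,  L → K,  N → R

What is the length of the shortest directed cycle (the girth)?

For each vertex v, BFS finds the shortest path from v back to v.
The shortest such closed walk is J → P → M → Q → L → J, length 5.

5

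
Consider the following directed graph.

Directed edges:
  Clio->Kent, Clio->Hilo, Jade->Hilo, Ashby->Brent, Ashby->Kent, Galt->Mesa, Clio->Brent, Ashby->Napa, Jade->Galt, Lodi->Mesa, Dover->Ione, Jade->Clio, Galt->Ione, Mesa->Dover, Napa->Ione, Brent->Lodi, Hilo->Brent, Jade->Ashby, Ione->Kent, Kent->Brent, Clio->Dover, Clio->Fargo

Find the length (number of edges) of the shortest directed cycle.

6

For each vertex v, BFS finds the shortest path from v back to v.
The shortest such closed walk is Kent → Brent → Lodi → Mesa → Dover → Ione → Kent, length 6.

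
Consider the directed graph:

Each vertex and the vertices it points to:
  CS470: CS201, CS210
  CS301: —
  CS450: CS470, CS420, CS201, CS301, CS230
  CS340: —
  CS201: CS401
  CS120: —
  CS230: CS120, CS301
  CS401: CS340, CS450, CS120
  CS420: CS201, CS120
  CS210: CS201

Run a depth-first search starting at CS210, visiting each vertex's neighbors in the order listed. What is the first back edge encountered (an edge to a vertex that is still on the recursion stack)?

DFS from CS210 (visiting each vertex's neighbors in the order listed); mark gray on enter, black on exit:
CS210 gray
  CS201 gray
    CS401 gray
      CS340 gray
      CS340 black
      CS450 gray
        CS470 gray
          CS470→CS201: CS201 is gray → back edge
First back edge: CS470 → CS201.

CS470→CS201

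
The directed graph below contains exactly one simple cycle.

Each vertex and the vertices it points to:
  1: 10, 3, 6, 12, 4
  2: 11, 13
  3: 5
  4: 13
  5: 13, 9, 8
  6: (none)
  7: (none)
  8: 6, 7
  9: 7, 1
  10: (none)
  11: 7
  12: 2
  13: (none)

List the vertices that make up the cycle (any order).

DFS with gray/black marking from 1:
1 gray
  10 gray
  10 black
  3 gray
    5 gray
      13 gray
      13 black
      9 gray
        7 gray
        7 black
        9→1: 1 is gray → back edge
Back edge closes the cycle 1 → 3 → 5 → 9 → 1; its vertices are {1, 3, 5, 9}.

1, 3, 5, 9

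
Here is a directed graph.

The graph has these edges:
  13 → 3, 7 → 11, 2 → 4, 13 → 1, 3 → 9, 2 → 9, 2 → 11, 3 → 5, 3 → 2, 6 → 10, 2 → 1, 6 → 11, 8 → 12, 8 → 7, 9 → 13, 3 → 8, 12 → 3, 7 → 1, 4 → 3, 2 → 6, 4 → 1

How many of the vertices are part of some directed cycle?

A vertex is on a directed cycle iff it belongs to a strongly connected component of size ≥ 2 (or has a self-loop).
The vertices on cycles are {2, 3, 4, 8, 9, 12, 13} — 7 in total.

7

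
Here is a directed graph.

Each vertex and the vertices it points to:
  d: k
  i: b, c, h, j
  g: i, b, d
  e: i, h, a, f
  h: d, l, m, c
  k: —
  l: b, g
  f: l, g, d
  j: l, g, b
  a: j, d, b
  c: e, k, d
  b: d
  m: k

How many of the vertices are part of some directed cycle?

A vertex is on a directed cycle iff it belongs to a strongly connected component of size ≥ 2 (or has a self-loop).
The vertices on cycles are {a, c, e, f, g, h, i, j, l} — 9 in total.

9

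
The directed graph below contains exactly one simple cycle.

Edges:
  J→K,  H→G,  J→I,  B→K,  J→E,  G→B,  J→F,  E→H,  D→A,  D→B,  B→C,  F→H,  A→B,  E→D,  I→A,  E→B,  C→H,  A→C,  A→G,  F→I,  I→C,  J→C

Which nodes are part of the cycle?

DFS with gray/black marking from H:
H gray
  G gray
    B gray
      C gray
        C→H: H is gray → back edge
Back edge closes the cycle H → G → B → C → H; its vertices are {B, C, G, H}.

B, C, G, H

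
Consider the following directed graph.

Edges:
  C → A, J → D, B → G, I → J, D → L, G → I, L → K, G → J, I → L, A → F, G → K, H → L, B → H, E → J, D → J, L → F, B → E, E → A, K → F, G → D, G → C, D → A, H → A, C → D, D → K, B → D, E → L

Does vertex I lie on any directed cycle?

No

I lies on a cycle iff there is a path from I back to itself.
Exploring from I, it never reaches itself; equivalently, its strongly connected component is a singleton.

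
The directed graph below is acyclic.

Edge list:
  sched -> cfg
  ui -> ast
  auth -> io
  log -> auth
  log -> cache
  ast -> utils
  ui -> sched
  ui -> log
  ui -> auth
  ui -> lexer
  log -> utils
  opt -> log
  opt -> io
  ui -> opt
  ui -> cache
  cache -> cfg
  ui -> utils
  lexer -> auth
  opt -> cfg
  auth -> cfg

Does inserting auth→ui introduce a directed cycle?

Yes

Adding auth→ui creates a cycle iff ui can already reach auth.
Path from ui: ui → auth.
So ui → … → auth → ui is a cycle.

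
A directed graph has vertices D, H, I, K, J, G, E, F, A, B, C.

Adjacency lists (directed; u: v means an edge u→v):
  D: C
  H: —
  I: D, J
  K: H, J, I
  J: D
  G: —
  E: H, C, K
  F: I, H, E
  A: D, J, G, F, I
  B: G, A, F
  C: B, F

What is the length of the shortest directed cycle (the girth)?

3

For each vertex v, BFS finds the shortest path from v back to v.
The shortest such closed walk is F → E → C → F, length 3.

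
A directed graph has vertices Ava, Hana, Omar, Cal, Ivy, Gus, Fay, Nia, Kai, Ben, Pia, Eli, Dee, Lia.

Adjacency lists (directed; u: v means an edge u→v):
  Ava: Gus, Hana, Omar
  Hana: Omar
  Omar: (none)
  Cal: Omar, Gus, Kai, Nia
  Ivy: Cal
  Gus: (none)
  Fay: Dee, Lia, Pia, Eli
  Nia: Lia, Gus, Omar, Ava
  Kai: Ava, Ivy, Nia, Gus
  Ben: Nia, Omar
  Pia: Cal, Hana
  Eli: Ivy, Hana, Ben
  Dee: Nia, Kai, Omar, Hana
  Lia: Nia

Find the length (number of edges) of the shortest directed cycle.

For each vertex v, BFS finds the shortest path from v back to v.
The shortest such closed walk is Lia → Nia → Lia, length 2.

2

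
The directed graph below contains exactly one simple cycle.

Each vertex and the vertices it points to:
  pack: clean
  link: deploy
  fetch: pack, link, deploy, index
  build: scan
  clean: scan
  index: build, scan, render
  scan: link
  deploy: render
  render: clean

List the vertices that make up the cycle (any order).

DFS with gray/black marking from link:
link gray
  deploy gray
    render gray
      clean gray
        scan gray
          scan→link: link is gray → back edge
Back edge closes the cycle link → deploy → render → clean → scan → link; its vertices are {link, scan, clean, deploy, render}.

link, scan, clean, deploy, render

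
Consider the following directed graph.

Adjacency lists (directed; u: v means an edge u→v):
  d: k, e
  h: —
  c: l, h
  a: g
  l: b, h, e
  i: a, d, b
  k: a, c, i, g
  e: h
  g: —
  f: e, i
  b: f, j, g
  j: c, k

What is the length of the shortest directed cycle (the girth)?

For each vertex v, BFS finds the shortest path from v back to v.
The shortest such closed walk is k → i → d → k, length 3.

3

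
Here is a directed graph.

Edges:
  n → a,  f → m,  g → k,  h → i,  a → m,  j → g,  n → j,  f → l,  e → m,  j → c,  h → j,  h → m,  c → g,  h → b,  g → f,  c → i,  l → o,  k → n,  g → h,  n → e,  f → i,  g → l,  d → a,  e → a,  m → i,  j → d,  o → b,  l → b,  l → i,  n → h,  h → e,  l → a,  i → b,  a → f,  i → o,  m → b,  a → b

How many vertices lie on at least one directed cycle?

9

A vertex is on a directed cycle iff it belongs to a strongly connected component of size ≥ 2 (or has a self-loop).
The vertices on cycles are {a, c, f, g, h, j, k, l, n} — 9 in total.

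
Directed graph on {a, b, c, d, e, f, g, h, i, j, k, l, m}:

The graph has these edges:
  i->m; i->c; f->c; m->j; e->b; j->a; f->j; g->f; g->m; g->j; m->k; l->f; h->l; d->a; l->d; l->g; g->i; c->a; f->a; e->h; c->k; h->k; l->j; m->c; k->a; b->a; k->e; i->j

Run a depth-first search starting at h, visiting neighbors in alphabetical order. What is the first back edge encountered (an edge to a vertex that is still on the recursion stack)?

DFS from h (visiting neighbors in alphabetical order); mark gray on enter, black on exit:
h gray
  k gray
    a gray
    a black
    e gray
      b gray
        b→a: a black — skip
      b black
      e→h: h is gray → back edge
First back edge: e → h.

e->h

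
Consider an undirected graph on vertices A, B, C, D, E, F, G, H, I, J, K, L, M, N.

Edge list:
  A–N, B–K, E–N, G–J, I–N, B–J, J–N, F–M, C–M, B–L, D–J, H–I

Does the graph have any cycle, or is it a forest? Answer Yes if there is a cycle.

No

DFS, tracking each vertex's parent; an edge to a visited non-parent vertex closes a cycle.
Start from I:
visit I (parent –)
  visit H (parent I)
    H–I: parent, skip
  visit N (parent I)
    N–I: parent, skip
    visit J (parent N)
      J–N: parent, skip
      visit B (parent J)
        visit K (parent B)
          K–B: parent, skip
        visit L (parent B)
          L–B: parent, skip
        B–J: parent, skip
      visit D (parent J)
        D–J: parent, skip
      visit G (parent J)
        G–J: parent, skip
    visit A (parent N)
      A–N: parent, skip
    visit E (parent N)
      E–N: parent, skip
visit C (parent –)
  visit M (parent C)
    M–C: parent, skip
    visit F (parent M)
      F–M: parent, skip
No non-parent visited neighbor found — the graph is a forest.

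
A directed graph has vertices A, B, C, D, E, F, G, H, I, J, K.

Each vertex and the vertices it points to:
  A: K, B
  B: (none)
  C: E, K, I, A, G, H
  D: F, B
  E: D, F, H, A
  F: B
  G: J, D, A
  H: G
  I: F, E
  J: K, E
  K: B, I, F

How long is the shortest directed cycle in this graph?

4

For each vertex v, BFS finds the shortest path from v back to v.
The shortest such closed walk is H → G → J → E → H, length 4.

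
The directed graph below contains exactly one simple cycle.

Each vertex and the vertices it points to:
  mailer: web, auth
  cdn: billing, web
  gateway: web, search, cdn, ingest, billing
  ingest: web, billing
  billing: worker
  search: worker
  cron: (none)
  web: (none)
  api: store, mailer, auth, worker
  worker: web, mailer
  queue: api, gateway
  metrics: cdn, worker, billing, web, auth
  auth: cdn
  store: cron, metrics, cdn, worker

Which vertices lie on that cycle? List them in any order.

cdn, auth, mailer, worker, billing

DFS with gray/black marking from mailer:
mailer gray
  web gray
  web black
  auth gray
    cdn gray
      billing gray
        worker gray
          worker→web: web black — skip
          worker→mailer: mailer is gray → back edge
Back edge closes the cycle mailer → auth → cdn → billing → worker → mailer; its vertices are {cdn, auth, mailer, worker, billing}.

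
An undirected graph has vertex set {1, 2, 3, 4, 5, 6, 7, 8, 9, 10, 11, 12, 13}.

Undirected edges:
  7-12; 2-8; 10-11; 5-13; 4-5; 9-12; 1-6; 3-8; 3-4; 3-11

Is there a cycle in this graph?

No

DFS, tracking each vertex's parent; an edge to a visited non-parent vertex closes a cycle.
Start from 11:
visit 11 (parent –)
  visit 3 (parent 11)
    visit 8 (parent 3)
      8–3: parent, skip
      visit 2 (parent 8)
        2–8: parent, skip
    visit 4 (parent 3)
      4–3: parent, skip
      visit 5 (parent 4)
        visit 13 (parent 5)
          13–5: parent, skip
        5–4: parent, skip
    3–11: parent, skip
  visit 10 (parent 11)
    10–11: parent, skip
visit 1 (parent –)
  visit 6 (parent 1)
    6–1: parent, skip
visit 7 (parent –)
  visit 12 (parent 7)
    visit 9 (parent 12)
      9–12: parent, skip
    12–7: parent, skip
No non-parent visited neighbor found — the graph is a forest.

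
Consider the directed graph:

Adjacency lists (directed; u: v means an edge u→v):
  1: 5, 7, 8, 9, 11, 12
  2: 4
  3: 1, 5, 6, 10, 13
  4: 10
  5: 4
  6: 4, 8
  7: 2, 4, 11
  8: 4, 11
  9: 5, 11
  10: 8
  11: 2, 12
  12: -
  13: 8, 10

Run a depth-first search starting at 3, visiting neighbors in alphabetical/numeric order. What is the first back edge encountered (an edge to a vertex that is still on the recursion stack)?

DFS from 3 (visiting neighbors in alphabetical/numeric order); mark gray on enter, black on exit:
3 gray
  1 gray
    5 gray
      4 gray
        10 gray
          8 gray
            8→4: 4 is gray → back edge
First back edge: 8 → 4.

8->4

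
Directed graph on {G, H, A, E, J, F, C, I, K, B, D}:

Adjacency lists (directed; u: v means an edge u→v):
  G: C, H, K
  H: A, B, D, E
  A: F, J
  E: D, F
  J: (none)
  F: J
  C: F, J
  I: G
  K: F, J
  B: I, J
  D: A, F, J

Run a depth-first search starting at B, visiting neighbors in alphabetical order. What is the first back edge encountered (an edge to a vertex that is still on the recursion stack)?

DFS from B (visiting neighbors in alphabetical order); mark gray on enter, black on exit:
B gray
  I gray
    G gray
      C gray
        F gray
          J gray
          J black
        F black
        C→J: J black — skip
      C black
      H gray
        A gray
          A→F: F black — skip
          A→J: J black — skip
        A black
        H→B: B is gray → back edge
First back edge: H → B.

H->B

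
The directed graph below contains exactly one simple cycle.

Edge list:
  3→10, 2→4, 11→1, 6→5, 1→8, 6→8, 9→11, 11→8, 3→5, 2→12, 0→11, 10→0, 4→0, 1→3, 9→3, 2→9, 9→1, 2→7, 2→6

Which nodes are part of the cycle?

DFS with gray/black marking from 3:
3 gray
  10 gray
    0 gray
      11 gray
        8 gray
        8 black
        1 gray
          1→8: 8 black — skip
          1→3: 3 is gray → back edge
Back edge closes the cycle 3 → 10 → 0 → 11 → 1 → 3; its vertices are {0, 1, 3, 10, 11}.

0, 1, 3, 10, 11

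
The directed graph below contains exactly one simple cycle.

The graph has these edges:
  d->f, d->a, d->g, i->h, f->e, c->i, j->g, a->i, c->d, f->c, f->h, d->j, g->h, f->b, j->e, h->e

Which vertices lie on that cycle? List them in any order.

c, d, f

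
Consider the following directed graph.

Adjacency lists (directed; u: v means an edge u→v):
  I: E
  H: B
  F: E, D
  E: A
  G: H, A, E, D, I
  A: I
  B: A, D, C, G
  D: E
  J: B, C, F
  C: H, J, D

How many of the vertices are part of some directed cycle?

A vertex is on a directed cycle iff it belongs to a strongly connected component of size ≥ 2 (or has a self-loop).
The vertices on cycles are {A, B, C, E, G, H, I, J} — 8 in total.

8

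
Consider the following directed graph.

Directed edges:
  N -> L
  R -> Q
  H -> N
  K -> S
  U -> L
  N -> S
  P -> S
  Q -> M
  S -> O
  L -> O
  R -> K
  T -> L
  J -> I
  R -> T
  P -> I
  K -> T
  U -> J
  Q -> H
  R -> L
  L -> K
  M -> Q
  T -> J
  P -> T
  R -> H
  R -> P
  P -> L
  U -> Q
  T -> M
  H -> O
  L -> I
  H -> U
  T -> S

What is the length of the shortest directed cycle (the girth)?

2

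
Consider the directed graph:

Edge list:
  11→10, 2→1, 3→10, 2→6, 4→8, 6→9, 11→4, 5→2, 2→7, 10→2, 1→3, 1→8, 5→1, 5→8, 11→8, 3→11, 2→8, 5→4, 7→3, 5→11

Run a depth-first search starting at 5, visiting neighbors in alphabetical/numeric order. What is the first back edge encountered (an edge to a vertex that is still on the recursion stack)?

2→1

DFS from 5 (visiting neighbors in alphabetical/numeric order); mark gray on enter, black on exit:
5 gray
  1 gray
    3 gray
      10 gray
        2 gray
          2→1: 1 is gray → back edge
First back edge: 2 → 1.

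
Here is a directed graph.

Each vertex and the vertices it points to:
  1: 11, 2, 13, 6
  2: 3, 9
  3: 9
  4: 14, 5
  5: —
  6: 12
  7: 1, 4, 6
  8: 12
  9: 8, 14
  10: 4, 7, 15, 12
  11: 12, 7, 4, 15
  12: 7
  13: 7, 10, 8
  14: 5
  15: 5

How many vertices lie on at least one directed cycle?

A vertex is on a directed cycle iff it belongs to a strongly connected component of size ≥ 2 (or has a self-loop).
The vertices on cycles are {1, 2, 3, 6, 7, 8, 9, 10, 11, 12, 13} — 11 in total.

11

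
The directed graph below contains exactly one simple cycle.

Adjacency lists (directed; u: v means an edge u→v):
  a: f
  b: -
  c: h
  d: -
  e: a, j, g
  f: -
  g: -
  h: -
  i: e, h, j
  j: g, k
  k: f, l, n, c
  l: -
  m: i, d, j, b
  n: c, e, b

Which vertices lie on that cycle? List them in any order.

DFS with gray/black marking from j:
j gray
  g gray
  g black
  k gray
    f gray
    f black
    l gray
    l black
    n gray
      c gray
        h gray
        h black
      c black
      e gray
        a gray
          a→f: f black — skip
        a black
        e→j: j is gray → back edge
Back edge closes the cycle j → k → n → e → j; its vertices are {e, j, k, n}.

e, j, k, n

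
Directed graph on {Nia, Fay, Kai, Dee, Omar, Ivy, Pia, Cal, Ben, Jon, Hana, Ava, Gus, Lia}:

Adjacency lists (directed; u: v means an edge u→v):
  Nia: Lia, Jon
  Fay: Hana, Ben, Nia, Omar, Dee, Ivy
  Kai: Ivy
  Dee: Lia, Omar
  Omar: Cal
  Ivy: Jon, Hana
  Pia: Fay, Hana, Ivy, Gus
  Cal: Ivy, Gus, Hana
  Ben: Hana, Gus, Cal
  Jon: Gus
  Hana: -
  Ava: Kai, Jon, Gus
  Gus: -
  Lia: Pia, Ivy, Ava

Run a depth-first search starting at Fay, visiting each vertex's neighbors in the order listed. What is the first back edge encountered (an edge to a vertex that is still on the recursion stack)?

DFS from Fay (visiting each vertex's neighbors in the order listed); mark gray on enter, black on exit:
Fay gray
  Hana gray
  Hana black
  Ben gray
    Ben→Hana: Hana black — skip
    Gus gray
    Gus black
    Cal gray
      Ivy gray
        Jon gray
          Jon→Gus: Gus black — skip
        Jon black
        Ivy→Hana: Hana black — skip
      Ivy black
      Cal→Gus: Gus black — skip
      Cal→Hana: Hana black — skip
    Cal black
  Ben black
  Nia gray
    Lia gray
      Pia gray
        Pia→Fay: Fay is gray → back edge
First back edge: Pia → Fay.

Pia->Fay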